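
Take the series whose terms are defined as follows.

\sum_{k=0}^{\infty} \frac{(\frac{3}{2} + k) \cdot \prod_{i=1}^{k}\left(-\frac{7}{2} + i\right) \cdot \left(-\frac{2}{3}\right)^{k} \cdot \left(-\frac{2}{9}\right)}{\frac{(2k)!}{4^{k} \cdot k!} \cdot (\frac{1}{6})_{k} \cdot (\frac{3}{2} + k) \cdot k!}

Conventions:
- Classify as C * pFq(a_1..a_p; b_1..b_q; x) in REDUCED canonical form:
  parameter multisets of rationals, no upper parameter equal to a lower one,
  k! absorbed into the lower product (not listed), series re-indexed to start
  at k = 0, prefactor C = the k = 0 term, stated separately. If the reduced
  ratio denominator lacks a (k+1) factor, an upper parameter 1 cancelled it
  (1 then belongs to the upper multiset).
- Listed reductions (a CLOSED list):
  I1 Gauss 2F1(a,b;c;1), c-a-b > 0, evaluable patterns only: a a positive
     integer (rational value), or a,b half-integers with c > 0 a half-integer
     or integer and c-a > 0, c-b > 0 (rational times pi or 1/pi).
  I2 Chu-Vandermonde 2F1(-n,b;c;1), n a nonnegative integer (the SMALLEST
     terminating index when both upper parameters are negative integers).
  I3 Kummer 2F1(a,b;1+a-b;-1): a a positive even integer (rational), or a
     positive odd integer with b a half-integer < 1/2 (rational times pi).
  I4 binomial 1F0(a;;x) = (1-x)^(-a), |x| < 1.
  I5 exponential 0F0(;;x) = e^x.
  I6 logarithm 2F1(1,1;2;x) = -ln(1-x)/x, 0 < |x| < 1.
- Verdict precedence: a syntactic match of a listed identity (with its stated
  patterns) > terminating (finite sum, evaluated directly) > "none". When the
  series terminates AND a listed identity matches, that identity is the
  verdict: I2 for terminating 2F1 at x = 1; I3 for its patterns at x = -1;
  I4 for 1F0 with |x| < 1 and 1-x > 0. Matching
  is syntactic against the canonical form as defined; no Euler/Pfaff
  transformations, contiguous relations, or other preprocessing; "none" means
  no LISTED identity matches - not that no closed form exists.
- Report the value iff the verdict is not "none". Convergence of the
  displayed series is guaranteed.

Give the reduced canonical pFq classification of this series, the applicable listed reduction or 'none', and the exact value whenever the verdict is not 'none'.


The series (x = -\frac{2}{3}) is 1F2: upper {-\frac{5}{2}}, lower {\frac{1}{6}, \frac{1}{2}}, prefactor -\frac{2}{9}. Verdict: none - this 1F2 at x = -\frac{2}{3} matches no listed pattern, and upper {-\frac{5}{2}} holds no stopper.

Key step: with t_0 = -\frac{2}{9}, the lower (2k)!/(4^k k!) block (prefactor -2/9) is (1/2)_k.
Term ratio: r(k) = -\frac{2}{3} * (k-\frac{5}{2}) / [(k+\frac{1}{6}) (k+\frac{1}{2}) (k+1)] - poly over poly, x = -\frac{2}{3} from leading terms; C = -\frac{2}{9} at k = 0.


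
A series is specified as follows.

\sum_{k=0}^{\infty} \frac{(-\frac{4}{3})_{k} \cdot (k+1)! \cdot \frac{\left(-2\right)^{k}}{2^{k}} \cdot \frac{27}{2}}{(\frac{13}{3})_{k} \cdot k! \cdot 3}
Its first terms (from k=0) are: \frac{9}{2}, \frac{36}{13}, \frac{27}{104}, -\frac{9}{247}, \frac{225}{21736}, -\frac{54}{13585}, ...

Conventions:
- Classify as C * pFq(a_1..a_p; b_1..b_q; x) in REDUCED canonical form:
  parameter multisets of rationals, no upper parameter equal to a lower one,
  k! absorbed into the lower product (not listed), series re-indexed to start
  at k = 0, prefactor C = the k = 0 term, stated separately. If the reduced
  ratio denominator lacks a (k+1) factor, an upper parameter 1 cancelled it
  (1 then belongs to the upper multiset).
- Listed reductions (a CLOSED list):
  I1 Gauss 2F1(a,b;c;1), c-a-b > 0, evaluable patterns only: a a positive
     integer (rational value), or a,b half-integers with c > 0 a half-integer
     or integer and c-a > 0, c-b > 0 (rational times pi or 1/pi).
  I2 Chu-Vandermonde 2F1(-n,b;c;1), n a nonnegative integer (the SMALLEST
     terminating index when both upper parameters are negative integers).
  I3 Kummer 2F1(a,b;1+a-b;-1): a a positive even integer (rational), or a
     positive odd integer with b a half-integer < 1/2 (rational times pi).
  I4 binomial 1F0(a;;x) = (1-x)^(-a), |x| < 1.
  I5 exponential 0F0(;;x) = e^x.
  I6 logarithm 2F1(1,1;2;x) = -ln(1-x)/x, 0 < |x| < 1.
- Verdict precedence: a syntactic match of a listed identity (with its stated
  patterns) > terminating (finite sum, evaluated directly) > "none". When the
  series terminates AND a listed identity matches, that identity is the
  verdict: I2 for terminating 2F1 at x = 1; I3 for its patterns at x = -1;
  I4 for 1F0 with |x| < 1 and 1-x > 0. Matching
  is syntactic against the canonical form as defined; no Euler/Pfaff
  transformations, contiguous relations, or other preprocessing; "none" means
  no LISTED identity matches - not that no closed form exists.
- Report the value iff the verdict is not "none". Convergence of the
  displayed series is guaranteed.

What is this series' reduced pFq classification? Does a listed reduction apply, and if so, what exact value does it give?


At argument -1: a 2F1 with upper {-\frac{4}{3}, 2}, lower {\frac{13}{3}}, scaled by C = \frac{9}{2}. Verdict at x = -1: the Kummer evaluation I3 matches (x = -1; c = \frac{13}{3} equals 1+a-b for upper {-\frac{4}{3}, 2}: listed pattern). Value: \frac{15}{2}.

Key step: with t_0 = \frac{9}{2}, the two k-th powers (C = 9/2, x = -1) combine into one argument.
Ratio: r(k) = -1 * (k-\frac{4}{3}) (k+2) / [(k+\frac{13}{3}) (k+1)] - rational; roots negated = parameters, x = -1, C = \frac{9}{2}.


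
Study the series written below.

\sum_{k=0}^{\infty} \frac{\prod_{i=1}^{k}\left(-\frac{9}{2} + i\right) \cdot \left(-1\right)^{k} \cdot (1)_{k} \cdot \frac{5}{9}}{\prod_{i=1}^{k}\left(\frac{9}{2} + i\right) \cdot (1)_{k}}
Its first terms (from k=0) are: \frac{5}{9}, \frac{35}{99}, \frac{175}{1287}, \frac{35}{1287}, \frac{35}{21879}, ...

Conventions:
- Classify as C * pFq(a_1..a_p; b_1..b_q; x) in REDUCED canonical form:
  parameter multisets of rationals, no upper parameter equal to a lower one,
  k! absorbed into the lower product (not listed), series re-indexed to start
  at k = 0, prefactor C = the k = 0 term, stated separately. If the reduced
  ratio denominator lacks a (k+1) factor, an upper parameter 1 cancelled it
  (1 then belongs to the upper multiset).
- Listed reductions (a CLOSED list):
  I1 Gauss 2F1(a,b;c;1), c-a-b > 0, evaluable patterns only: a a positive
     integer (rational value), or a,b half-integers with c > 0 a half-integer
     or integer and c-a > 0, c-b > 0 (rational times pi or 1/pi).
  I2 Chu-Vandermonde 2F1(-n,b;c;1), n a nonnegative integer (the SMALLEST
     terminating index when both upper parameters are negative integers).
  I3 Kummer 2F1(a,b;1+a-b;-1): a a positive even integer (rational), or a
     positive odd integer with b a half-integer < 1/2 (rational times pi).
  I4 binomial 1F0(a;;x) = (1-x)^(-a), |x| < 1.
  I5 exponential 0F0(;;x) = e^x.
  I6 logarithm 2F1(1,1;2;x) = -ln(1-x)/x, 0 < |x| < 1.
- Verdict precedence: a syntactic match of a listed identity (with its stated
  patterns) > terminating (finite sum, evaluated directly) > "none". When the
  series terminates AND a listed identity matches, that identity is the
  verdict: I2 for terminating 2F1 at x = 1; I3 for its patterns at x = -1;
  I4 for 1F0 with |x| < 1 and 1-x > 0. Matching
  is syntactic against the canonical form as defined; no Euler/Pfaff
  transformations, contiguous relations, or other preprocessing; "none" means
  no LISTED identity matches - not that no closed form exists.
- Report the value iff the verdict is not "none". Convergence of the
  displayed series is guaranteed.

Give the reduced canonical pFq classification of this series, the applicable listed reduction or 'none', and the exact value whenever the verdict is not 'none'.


This is \frac{5}{9} * 2F1(-\frac{7}{2}, 1; \frac{11}{2}; -1) in reduced canonical form. Verdict (x = -1): Kummer (I3) applies (x = -1; c = \frac{11}{2} equals 1+a-b for upper {-\frac{7}{2}, 1}: listed pattern). Exact value: \frac{175}{512} \cdot \pi.

First insight: x = -1 and the running product (C = 5/9) telescopes to a rising factorial.
Adjacent-term ratio: r(k) = -1 * (k-\frac{7}{2}) (k+1) / [(k+\frac{11}{2}) (k+1)] - poly over poly, x = -1 from leading terms; C = \frac{5}{9} at k = 0.


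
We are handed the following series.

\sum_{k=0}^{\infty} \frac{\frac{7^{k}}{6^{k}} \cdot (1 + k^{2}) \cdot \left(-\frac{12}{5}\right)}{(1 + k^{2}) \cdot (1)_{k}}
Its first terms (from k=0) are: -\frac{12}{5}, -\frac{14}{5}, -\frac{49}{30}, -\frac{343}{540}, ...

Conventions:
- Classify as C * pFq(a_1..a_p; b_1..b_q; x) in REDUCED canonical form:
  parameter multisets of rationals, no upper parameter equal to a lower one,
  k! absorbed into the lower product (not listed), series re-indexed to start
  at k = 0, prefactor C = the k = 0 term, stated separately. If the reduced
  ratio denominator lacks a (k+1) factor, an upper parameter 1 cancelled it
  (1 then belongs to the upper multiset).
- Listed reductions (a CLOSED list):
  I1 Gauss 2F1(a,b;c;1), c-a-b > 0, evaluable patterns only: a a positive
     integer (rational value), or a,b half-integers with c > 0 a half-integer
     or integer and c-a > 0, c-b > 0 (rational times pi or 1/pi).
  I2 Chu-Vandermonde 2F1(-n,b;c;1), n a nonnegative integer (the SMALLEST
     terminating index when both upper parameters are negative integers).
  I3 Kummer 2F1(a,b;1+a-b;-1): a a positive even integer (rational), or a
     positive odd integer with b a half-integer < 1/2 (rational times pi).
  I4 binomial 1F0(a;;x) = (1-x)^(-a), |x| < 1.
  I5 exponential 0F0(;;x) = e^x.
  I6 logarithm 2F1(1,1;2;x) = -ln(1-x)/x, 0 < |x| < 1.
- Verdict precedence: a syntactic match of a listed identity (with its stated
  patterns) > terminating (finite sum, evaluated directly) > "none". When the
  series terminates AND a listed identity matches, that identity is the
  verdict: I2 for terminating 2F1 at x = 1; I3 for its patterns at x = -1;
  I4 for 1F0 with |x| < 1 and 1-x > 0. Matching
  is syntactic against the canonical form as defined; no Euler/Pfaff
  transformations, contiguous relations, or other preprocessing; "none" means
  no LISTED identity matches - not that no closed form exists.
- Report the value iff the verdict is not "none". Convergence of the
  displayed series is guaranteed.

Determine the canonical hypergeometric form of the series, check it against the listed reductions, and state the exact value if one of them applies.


x = \frac{7}{6} here; the reduced form reads 0F0, upper {-}, lower {-}, C = -\frac{12}{5}. Verdict: this is the I5 exponential reduction (the 0F0 exponential series at x = \frac{7}{6}). Hence: \left(-\frac{12}{5}\right) \cdot e^{\frac{7}{6}}.

First insight: x = \frac{7}{6} and (1)_k (C = -12/5, x = 7/6) is k! itself.
Ratio: r(k) = \frac{7}{6} * 1 / [(k+1)] - rational in k. x = \frac{7}{6}; t_0 = -\frac{12}{5}; negate the roots.


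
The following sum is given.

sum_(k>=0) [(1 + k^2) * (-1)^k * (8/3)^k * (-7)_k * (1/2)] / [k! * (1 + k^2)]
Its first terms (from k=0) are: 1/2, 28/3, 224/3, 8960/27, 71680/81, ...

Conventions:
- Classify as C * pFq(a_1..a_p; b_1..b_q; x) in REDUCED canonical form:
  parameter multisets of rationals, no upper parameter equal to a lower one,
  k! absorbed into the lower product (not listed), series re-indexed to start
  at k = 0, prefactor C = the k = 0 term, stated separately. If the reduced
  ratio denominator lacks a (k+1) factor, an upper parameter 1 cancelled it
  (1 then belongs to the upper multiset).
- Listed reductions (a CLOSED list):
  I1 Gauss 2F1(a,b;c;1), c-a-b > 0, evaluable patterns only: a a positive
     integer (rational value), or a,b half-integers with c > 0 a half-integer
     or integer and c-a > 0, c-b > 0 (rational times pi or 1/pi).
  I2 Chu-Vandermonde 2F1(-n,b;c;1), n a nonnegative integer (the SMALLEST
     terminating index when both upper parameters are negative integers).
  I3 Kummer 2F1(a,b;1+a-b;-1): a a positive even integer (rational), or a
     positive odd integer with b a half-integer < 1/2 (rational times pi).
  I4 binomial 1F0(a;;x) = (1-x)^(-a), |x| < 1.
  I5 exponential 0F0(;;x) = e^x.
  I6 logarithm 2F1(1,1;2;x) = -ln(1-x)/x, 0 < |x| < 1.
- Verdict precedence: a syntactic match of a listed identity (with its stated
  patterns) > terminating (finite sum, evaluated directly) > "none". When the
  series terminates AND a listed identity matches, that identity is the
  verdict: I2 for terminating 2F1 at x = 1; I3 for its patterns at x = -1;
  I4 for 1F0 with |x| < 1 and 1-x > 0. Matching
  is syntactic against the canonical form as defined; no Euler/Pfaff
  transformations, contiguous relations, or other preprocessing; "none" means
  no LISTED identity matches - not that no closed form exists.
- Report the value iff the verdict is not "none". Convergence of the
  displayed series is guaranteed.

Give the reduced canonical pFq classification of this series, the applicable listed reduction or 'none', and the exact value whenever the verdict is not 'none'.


The series (x = -8/3) is 1F0: upper {-7}, lower {-}, prefactor 1/2. Verdict: terminating - the sum ends at index 7 because -7 is a negative integer; exact evaluation follows. Its exact value is 19487171/4374.

Structural cue: t_0 being 1/2, the (-1)^k factor (C = 1/2) folds into the argument's sign.
Step ratio: r(k) = (-8/3) * (k-7) / [(k+1)] ; factor over Q: parameters, x = (-8/3), and C = 1/2.


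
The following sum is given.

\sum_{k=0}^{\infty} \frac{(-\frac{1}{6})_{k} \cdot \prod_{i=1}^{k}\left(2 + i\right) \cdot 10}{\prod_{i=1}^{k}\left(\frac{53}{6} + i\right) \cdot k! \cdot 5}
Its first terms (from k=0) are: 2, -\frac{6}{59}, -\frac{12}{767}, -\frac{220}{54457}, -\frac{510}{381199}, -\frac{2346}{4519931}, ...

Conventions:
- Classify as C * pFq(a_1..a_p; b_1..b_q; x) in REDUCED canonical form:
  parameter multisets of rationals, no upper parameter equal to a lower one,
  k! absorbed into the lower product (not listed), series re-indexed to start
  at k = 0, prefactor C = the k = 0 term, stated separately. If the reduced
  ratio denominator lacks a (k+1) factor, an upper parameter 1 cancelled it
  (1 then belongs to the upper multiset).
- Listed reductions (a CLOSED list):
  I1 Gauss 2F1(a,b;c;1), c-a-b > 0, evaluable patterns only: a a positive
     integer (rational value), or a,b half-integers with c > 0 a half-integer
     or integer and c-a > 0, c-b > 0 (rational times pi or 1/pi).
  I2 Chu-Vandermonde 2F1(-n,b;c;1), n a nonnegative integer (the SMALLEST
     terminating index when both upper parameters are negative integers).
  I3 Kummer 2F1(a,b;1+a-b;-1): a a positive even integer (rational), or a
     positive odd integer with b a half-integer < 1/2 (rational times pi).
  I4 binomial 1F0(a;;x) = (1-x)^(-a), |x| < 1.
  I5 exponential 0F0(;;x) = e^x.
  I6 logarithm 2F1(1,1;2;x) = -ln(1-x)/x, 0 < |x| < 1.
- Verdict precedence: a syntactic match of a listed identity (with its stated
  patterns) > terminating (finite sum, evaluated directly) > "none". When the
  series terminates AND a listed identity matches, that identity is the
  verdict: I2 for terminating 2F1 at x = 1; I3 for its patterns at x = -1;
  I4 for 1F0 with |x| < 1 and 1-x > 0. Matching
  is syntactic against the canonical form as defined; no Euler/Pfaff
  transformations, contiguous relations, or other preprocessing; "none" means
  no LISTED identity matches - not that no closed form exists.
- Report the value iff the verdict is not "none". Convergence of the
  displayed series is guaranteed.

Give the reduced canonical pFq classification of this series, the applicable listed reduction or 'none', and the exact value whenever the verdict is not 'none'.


Classification (C = 2): 2F1 with upper {-\frac{1}{6}, 3}, lower {\frac{59}{6}}, argument x = 1. Verdict: the Gauss summation I1 applies (x = 1: the Gamma ratio telescopes since c-a-b = 7 > 0 and a = 3 in Z>0). Hence: \frac{102131}{54432}.

Key observation: with t_0 = 2, the running product (prefactor 2) telescopes to a rising factorial.
Consecutive-term ratio: r(k) = 1 * (k-\frac{1}{6}) (k+3) / [(k+\frac{59}{6}) (k+1)] - rational; roots negated = parameters, x = 1, C = 2.


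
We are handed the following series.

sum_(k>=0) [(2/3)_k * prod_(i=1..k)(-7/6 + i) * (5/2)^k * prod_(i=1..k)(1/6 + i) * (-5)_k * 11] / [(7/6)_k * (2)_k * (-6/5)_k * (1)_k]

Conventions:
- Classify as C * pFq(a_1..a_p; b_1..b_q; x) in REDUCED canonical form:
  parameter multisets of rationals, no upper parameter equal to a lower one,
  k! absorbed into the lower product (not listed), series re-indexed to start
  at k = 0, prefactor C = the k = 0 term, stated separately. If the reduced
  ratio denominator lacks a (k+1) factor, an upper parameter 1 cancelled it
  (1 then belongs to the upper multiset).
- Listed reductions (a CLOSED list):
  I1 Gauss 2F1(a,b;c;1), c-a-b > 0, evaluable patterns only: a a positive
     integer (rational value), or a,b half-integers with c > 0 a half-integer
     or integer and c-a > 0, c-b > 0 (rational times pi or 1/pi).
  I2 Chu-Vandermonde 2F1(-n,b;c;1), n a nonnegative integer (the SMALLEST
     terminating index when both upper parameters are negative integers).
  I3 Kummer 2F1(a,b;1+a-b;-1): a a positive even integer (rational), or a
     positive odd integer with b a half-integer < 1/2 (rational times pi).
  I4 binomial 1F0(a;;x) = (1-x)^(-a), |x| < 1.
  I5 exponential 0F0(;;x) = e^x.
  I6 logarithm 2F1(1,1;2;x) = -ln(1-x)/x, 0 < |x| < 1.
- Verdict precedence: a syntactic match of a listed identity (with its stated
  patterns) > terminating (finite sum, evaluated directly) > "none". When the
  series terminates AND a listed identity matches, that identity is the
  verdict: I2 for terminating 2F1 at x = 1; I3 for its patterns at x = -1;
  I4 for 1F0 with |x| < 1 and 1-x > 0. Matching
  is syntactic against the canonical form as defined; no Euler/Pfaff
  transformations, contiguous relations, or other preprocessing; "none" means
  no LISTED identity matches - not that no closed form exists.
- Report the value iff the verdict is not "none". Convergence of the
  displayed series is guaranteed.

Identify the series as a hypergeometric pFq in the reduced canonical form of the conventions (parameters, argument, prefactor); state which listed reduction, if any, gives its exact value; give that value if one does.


With C = 11: the canonical form is 3F2(-5, -1/6, 2/3; -6/5, 2; 5/2). Verdict: terminating - the sum ends at index 5 because -5 is a negative integer; exact evaluation follows. Its exact value is 2644948295209/117546246144.

Key step: t_0 = 11 here, and the parameter 7/6 appears in both the upper and lower lists and cancels.
Step ratio: r(k) = (5/2) * (k-5) (k-1/6) (k+2/3) / [(k-6/5) (k+2) (k+1)] - rational; roots negated = parameters, x = (5/2), C = 11.


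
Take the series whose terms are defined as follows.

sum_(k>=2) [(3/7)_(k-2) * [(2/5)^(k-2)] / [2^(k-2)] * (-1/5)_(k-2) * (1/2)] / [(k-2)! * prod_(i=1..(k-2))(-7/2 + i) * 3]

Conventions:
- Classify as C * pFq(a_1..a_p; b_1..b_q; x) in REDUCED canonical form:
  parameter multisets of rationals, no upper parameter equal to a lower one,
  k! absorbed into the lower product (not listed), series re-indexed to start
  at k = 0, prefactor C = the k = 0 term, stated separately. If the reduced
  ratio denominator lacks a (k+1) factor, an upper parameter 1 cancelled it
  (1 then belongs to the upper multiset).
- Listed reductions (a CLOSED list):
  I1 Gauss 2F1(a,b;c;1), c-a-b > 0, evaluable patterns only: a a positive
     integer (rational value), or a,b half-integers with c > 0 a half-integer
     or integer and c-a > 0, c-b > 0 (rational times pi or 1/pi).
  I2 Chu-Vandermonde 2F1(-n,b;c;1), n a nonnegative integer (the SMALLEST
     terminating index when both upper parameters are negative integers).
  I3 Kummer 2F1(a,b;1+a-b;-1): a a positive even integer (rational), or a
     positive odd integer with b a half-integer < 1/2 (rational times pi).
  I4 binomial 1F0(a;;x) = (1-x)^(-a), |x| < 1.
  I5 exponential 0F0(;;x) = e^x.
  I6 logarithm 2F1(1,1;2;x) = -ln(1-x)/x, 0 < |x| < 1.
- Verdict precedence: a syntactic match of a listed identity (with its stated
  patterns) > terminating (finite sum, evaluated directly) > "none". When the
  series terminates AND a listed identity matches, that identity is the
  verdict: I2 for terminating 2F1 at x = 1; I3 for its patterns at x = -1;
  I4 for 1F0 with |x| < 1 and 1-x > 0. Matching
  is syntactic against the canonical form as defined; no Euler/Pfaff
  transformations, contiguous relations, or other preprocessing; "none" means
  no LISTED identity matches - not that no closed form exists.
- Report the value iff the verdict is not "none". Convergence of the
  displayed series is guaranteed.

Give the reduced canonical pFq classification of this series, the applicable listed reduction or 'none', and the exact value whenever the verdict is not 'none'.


At argument 1/5: a 2F1 with upper {-1/5, 3/7}, lower {-5/2}, scaled by C = 1/6. Verdict: none - at argument 1/5 the multisets {-1/5, 3/7} ; {-5/2} match no listed identity.

First insight: x = (1/5) and the lower running product (prefactor 1/6) is a rising factorial.
Consecutive-term ratio: r(k) = (1/5) * (k-1/5) (k+3/7) / [(k-5/2) (k+1)] - poly over poly, x = (1/5) from leading terms; C = 1/6 at k = 0.


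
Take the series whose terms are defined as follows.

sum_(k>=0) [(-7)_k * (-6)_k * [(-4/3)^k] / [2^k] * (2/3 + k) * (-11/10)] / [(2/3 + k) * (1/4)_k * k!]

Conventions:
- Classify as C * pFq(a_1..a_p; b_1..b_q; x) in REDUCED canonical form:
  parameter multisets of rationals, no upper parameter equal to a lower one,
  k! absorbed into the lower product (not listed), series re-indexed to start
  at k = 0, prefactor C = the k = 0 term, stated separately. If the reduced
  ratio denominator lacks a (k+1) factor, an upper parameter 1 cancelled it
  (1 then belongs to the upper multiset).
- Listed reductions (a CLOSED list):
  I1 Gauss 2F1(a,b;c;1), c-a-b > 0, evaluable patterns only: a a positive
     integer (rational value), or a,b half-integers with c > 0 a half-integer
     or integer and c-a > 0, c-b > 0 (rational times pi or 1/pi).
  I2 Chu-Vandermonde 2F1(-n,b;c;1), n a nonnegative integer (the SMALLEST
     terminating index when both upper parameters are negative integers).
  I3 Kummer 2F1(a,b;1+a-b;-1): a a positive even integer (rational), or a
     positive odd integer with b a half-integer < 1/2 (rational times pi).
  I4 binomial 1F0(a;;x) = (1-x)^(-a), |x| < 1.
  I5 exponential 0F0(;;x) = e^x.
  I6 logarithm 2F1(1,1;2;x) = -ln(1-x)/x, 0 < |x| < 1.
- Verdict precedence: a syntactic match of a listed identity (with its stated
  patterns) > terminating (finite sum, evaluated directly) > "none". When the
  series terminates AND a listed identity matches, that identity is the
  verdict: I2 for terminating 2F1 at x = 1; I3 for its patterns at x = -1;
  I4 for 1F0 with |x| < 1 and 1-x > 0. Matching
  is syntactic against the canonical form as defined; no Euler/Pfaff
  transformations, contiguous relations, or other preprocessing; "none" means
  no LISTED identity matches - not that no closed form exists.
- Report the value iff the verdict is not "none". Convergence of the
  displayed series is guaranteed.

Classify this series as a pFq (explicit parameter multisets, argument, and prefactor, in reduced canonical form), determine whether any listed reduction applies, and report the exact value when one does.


Key step: t_0 = -11/10 here, and the two k-th powers (C = -11/10, x = -2/3) combine into one argument.
Ratio: r(k) = (-2/3) * (k-7) (k-6) / [(k+1/4) (k+1)] - rational in k, leading ratio (-2/3); with t_0 = -11/10, classification follows.

Reduced: x = -2/3, 2F1, upper = {-7, -6}, lower = {1/4}, C = -11/10. Verdict: terminating - upper parameter -6 makes this a finite sum (last index 6), evaluated exactly. Hence: 37650151/371790.


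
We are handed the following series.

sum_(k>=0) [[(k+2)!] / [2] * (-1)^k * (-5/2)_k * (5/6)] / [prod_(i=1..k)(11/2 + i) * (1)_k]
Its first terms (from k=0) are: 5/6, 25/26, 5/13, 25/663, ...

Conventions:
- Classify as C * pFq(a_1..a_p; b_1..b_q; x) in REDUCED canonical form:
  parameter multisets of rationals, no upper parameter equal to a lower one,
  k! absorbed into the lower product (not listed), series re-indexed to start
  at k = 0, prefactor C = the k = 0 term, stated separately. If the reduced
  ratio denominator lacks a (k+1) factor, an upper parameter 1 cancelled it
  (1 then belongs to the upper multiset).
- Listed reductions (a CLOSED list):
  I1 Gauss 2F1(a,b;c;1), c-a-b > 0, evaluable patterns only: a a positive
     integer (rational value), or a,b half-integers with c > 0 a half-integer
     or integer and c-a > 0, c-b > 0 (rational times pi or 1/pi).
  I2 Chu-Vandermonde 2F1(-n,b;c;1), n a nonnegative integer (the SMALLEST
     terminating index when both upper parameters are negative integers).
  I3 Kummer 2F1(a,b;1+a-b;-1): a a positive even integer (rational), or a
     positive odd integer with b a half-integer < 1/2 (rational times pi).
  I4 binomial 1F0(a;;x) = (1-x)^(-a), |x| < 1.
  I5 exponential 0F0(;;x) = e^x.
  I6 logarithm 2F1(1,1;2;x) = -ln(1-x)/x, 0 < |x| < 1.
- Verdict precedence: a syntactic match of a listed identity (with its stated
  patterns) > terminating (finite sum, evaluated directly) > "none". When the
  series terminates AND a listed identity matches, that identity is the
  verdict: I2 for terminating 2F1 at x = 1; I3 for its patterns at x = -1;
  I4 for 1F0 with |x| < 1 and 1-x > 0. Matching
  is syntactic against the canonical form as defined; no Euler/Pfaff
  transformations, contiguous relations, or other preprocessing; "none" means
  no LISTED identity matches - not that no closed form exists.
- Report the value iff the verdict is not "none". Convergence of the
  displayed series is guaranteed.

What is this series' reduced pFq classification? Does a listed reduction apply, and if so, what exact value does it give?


Key step: t_0 = 5/6 here, and the lower running product (prefactor 5/6) is a rising factorial.
Consecutive-term ratio: r(k) = (-1) * (k-5/2) (k+3) / [(k+13/2) (k+1)] - rational; roots negated = parameters, x = (-1), C = 5/6.

Reduced: x = -1, 2F1, upper = {-5/2, 3}, lower = {13/2}, C = 5/6. Verdict: Kummer (I3) fires (x = -1; c = 13/2 equals 1+a-b for upper {-5/2, 3}: listed pattern). Exact value: (5775/8192) * pi.


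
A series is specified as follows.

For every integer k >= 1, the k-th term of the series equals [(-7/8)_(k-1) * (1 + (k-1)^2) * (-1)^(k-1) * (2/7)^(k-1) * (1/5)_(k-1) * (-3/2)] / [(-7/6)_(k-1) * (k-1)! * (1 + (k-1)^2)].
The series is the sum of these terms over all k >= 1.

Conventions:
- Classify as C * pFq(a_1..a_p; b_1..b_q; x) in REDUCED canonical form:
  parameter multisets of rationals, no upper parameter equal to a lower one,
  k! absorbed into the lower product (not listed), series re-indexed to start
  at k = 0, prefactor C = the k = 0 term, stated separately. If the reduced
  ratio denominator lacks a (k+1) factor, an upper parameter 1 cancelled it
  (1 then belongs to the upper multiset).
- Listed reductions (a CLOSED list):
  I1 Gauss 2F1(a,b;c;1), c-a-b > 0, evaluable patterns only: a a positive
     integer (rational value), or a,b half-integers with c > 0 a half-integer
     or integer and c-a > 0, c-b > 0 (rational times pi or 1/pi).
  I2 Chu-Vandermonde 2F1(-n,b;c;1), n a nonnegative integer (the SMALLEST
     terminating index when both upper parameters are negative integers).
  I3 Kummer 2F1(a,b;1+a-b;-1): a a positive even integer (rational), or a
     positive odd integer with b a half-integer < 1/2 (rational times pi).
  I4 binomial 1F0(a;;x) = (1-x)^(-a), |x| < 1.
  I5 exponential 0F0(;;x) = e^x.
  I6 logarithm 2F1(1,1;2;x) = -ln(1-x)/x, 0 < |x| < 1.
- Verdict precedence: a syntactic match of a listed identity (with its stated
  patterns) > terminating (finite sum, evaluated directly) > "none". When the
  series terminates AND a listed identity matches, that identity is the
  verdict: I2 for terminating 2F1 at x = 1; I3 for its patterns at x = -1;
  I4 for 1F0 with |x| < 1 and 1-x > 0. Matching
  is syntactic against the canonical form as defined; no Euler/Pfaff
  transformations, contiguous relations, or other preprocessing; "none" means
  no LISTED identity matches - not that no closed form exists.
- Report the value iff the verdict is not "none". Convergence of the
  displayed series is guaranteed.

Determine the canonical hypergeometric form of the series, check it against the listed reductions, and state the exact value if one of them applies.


This is -3/2 * 2F1(-7/8, 1/5; -7/6; -2/7) in reduced canonical form. Verdict: none. Every listed pattern misses the 2F1 form at -2/7, upper {-7/8, 1/5}.

Structural cue: from the first term -3/2: k^2 + 1 divides numerator and denominator alike; C = -3/2, x = -2/7 after cancelling.
Term ratio: r(k) = (-2/7) * (k-7/8) (k+1/5) / [(k-7/6) (k+1)] - rational; roots negated = parameters, x = (-2/7), C = -3/2.


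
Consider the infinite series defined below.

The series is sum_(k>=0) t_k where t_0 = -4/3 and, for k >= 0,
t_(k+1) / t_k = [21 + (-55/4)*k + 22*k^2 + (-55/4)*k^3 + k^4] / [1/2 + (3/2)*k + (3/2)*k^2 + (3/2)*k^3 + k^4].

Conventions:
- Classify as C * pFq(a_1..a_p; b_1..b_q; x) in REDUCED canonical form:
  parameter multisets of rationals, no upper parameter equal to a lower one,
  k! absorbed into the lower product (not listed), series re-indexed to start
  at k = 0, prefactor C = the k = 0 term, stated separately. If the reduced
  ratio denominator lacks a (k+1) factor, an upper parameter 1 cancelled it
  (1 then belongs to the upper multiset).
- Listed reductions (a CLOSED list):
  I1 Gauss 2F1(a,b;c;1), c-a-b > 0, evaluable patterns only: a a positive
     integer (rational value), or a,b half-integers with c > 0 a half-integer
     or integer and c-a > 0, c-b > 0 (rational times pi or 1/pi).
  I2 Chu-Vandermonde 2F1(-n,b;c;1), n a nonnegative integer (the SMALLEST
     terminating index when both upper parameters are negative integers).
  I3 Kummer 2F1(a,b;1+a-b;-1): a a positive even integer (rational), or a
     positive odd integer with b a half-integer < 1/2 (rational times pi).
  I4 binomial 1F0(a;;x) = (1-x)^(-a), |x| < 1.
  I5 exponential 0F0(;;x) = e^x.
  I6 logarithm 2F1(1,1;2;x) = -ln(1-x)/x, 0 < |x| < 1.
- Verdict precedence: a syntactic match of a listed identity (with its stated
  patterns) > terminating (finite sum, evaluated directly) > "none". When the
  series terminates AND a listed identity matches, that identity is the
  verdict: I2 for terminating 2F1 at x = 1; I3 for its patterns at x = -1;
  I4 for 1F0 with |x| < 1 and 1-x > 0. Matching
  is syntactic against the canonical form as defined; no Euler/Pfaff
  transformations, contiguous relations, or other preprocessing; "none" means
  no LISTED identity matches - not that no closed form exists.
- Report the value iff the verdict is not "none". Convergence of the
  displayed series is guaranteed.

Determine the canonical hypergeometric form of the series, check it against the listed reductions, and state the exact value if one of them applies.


Key observation: from the first term -4/3: cancel k^2 + 1 from the displayed ratio first; then prefactor -4/3.
Term ratio: r(k) = 1 * (k-12) (k-7/4) / [(k+1/2) (k+1)] - rational; roots negated = parameters, x = 1, C = -4/3.

Reduced: x = 1, 2F1, upper = {-12, -7/4}, lower = {1/2}, C = -4/3. Verdict at x = 1: Vandermonde's identity (I2) matches (terminating 2F1 at x = 1 with n = 12, b = -7/4, c = 1/2). Exact value: -81607015/447488.


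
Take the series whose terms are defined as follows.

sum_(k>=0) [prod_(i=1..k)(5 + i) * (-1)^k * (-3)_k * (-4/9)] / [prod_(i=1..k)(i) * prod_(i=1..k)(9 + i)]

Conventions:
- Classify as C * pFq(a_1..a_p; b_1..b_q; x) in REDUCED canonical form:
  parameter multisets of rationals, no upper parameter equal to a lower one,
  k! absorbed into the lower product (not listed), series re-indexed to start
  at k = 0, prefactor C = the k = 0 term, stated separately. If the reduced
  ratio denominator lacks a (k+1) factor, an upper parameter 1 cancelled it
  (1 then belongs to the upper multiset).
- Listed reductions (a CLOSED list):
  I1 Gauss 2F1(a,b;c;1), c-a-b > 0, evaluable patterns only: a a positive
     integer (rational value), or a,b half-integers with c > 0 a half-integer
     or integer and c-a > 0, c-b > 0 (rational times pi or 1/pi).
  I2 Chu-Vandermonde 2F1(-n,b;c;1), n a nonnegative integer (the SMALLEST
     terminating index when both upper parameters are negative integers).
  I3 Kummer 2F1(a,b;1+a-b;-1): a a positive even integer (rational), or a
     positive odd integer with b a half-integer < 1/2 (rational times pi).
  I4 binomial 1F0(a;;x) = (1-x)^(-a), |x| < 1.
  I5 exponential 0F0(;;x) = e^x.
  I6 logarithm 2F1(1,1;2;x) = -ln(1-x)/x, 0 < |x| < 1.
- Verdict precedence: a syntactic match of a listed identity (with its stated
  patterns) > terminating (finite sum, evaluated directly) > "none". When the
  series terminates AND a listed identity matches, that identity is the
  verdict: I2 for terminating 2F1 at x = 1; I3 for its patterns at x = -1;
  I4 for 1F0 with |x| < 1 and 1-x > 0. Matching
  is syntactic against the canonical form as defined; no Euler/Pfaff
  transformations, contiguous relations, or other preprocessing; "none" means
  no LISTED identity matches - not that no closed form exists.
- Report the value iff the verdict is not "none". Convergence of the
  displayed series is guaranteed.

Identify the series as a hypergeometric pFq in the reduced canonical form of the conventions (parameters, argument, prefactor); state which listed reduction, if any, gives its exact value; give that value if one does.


With C = -4/9: the canonical form is 2F1(-3, 6; 10; -1). Verdict at x = -1: Kummer (I3) matches (x = -1; c = 10 equals 1+a-b for upper {-3, 6}: listed pattern). Hence: -28/15.

Key step: from the first term -4/9: the running product (C = -4/9, x = -1) telescopes to a rising factorial.
Step ratio: r(k) = (-1) * (k-3) (k+6) / [(k+10) (k+1)] - rational; roots negated = parameters, x = (-1), C = -4/9.


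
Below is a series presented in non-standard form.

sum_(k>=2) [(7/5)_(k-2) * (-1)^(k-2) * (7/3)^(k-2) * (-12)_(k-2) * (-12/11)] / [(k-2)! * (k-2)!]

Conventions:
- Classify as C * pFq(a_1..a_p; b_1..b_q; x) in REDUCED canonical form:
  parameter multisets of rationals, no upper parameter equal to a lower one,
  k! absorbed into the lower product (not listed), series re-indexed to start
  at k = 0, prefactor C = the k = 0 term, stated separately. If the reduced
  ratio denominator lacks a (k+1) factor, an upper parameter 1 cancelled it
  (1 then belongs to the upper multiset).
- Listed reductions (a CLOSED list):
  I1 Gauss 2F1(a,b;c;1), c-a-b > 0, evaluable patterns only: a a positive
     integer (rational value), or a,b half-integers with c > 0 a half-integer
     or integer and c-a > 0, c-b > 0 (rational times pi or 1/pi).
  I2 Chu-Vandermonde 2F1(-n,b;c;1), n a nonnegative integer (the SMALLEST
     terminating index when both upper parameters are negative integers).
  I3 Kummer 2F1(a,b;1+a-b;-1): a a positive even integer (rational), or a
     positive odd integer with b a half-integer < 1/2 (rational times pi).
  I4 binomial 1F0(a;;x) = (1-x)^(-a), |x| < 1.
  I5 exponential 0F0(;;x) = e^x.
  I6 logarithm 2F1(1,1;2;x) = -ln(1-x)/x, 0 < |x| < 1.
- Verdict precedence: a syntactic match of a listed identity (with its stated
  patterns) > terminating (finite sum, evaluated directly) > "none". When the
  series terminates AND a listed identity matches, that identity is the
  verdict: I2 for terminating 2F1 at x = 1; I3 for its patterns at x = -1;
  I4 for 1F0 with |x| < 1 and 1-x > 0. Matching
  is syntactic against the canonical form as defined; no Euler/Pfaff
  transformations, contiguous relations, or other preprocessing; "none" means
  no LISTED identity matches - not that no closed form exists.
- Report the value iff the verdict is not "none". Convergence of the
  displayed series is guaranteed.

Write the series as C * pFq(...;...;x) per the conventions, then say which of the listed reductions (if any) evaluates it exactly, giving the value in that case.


Canonical form: C = -12/11 times 2F1 with upper {-12, 7/5}, lower {1}, x = -7/3. Verdict: terminating - the sum ends at index 12 because -12 is a negative integer; exact evaluation follows. Value: -22104270330452518870672/3964471435546875.

First insight: t_0 = -12/11 here, and the (-1)^k factor (prefactor -12/11) folds into the argument's sign.
Consecutive-term ratio: r(k) = (-7/3) * (k-12) (k+7/5) / [(k+1) (k+1)] - poly over poly, x = (-7/3) from leading terms; C = -12/11 at k = 0.


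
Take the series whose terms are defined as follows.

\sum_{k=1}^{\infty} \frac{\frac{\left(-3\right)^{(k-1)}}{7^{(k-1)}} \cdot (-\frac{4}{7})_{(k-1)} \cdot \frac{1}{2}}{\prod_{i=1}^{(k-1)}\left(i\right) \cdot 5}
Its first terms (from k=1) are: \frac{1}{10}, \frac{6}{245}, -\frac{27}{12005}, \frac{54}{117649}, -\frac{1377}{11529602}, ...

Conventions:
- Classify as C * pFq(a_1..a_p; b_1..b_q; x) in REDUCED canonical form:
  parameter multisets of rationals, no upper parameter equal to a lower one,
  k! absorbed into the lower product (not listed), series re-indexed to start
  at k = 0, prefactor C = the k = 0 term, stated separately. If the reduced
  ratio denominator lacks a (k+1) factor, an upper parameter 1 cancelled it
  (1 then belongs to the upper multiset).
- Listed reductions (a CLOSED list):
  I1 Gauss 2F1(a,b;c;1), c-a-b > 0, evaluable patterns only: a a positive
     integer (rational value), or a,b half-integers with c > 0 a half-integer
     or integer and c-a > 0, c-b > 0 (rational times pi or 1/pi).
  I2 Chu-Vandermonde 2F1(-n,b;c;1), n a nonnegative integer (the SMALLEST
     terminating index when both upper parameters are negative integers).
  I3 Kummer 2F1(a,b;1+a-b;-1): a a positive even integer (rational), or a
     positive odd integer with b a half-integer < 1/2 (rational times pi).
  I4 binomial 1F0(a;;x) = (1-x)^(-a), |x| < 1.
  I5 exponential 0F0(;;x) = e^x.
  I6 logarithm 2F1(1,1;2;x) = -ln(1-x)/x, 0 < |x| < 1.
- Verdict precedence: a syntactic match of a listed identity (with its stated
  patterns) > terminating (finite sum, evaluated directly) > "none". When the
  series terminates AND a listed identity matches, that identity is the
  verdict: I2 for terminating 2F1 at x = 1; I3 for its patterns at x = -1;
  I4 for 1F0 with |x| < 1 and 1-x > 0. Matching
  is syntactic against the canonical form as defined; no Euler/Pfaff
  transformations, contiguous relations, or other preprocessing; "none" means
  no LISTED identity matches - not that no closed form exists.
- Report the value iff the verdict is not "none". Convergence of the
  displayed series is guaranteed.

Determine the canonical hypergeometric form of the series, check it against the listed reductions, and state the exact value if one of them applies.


With C = \frac{1}{10}: the canonical form is 1F0(-\frac{4}{7}; -; -\frac{3}{7}). Verdict at x = -\frac{3}{7}: the I4 binomial reduction matches (the 1F0 binomial series: exponent 4/7, x = -\frac{3}{7}). Sum: \frac{1}{10} \cdot \left(\frac{10}{7}\right)^{\frac{4}{7}}.

Key step: t_0 = \frac{1}{10} here, and the two geometric factors (C = 1/10, x = -3/7) combine into one argument.
Step ratio: r(k) = -\frac{3}{7} * (k-\frac{4}{7}) / [(k+1)] - rational in k. x = -\frac{3}{7}; t_0 = \frac{1}{10}; negate the roots.


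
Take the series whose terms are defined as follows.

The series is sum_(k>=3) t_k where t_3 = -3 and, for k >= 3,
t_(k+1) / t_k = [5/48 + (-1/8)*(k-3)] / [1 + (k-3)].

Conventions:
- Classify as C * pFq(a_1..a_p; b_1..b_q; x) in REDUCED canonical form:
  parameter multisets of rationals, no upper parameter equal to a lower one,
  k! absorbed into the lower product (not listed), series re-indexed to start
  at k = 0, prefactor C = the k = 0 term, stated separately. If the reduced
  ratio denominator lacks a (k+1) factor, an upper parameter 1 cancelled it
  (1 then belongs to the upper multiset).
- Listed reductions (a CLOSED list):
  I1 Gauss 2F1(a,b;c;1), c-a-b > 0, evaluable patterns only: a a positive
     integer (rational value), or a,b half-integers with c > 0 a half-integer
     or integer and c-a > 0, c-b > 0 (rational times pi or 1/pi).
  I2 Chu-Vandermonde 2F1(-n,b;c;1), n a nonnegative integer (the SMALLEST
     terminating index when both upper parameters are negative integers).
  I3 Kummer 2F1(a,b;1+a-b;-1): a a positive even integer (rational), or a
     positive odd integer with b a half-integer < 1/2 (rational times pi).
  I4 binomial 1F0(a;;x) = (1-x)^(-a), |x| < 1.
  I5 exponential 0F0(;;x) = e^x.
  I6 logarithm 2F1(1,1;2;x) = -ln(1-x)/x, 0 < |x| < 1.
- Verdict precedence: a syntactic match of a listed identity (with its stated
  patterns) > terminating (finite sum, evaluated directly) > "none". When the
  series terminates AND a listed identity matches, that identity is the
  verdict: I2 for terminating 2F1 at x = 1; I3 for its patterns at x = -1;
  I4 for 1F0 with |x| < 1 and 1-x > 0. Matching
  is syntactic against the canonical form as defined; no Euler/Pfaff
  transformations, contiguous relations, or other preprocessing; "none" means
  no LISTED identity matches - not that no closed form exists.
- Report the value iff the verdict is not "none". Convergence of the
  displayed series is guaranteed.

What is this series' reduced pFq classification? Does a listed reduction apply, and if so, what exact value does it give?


With C = -3: the canonical form is 1F0(-5/6; -; -1/8). Verdict: this is binomial (I4) (the 1F0 binomial series: exponent 5/6, x = -1/8). Sum: (-3) * (9/8)^(5/6).

First insight: x = (-1/8) and factor the ratio over Q (C = -3, x = -1/8): negated roots = parameters.
Term ratio: r(k) = (-1/8) * (k-5/6) / [(k+1)] - rational in k, leading ratio (-1/8); with t_0 = -3, classification follows.
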